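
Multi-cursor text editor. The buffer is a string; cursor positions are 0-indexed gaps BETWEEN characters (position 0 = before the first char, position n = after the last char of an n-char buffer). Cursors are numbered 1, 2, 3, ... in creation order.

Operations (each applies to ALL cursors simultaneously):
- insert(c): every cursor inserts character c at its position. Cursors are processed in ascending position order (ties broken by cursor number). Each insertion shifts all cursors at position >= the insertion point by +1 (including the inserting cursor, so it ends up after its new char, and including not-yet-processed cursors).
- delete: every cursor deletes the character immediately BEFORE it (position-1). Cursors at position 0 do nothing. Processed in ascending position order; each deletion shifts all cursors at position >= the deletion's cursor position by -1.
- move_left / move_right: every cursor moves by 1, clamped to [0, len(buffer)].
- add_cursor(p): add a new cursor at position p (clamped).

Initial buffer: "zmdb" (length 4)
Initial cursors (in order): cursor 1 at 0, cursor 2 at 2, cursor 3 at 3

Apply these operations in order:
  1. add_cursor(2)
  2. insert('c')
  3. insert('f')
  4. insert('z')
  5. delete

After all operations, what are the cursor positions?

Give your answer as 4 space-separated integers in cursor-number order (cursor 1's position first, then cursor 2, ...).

Answer: 2 8 11 8

Derivation:
After op 1 (add_cursor(2)): buffer="zmdb" (len 4), cursors c1@0 c2@2 c4@2 c3@3, authorship ....
After op 2 (insert('c')): buffer="czmccdcb" (len 8), cursors c1@1 c2@5 c4@5 c3@7, authorship 1..24.3.
After op 3 (insert('f')): buffer="cfzmccffdcfb" (len 12), cursors c1@2 c2@8 c4@8 c3@11, authorship 11..2424.33.
After op 4 (insert('z')): buffer="cfzzmccffzzdcfzb" (len 16), cursors c1@3 c2@11 c4@11 c3@15, authorship 111..242424.333.
After op 5 (delete): buffer="cfzmccffdcfb" (len 12), cursors c1@2 c2@8 c4@8 c3@11, authorship 11..2424.33.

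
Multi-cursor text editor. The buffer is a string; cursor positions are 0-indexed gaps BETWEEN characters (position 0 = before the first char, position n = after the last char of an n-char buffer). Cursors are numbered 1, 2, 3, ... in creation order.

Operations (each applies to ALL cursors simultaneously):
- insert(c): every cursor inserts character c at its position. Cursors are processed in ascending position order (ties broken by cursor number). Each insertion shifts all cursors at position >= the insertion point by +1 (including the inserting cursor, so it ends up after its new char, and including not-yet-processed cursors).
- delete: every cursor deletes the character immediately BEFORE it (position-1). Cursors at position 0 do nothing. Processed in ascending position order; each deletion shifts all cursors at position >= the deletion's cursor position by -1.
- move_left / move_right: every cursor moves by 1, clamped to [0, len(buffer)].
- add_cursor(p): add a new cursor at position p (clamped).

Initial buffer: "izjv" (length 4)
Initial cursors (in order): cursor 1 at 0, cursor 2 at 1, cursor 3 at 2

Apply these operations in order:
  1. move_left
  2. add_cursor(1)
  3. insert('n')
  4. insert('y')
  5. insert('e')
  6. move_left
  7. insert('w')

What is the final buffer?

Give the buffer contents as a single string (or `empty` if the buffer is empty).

Answer: nnyyewweinnyyewwezjv

Derivation:
After op 1 (move_left): buffer="izjv" (len 4), cursors c1@0 c2@0 c3@1, authorship ....
After op 2 (add_cursor(1)): buffer="izjv" (len 4), cursors c1@0 c2@0 c3@1 c4@1, authorship ....
After op 3 (insert('n')): buffer="nninnzjv" (len 8), cursors c1@2 c2@2 c3@5 c4@5, authorship 12.34...
After op 4 (insert('y')): buffer="nnyyinnyyzjv" (len 12), cursors c1@4 c2@4 c3@9 c4@9, authorship 1212.3434...
After op 5 (insert('e')): buffer="nnyyeeinnyyeezjv" (len 16), cursors c1@6 c2@6 c3@13 c4@13, authorship 121212.343434...
After op 6 (move_left): buffer="nnyyeeinnyyeezjv" (len 16), cursors c1@5 c2@5 c3@12 c4@12, authorship 121212.343434...
After op 7 (insert('w')): buffer="nnyyewweinnyyewwezjv" (len 20), cursors c1@7 c2@7 c3@16 c4@16, authorship 12121122.34343344...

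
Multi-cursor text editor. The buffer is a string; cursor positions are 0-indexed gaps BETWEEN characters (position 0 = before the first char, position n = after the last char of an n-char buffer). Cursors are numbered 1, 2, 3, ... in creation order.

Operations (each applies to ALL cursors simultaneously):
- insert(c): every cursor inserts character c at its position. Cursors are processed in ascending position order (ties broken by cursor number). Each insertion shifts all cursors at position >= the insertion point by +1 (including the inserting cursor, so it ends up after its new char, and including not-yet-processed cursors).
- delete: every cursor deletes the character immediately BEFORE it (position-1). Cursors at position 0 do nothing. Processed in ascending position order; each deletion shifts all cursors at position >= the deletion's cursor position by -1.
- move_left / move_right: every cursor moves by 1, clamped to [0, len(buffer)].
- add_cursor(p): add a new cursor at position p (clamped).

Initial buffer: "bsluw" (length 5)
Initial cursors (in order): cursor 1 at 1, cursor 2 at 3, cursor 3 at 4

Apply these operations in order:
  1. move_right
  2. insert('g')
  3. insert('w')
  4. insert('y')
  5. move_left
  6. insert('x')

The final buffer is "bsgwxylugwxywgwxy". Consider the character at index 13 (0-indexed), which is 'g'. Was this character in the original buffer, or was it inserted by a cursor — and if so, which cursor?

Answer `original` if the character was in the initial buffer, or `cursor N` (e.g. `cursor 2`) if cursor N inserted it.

Answer: cursor 3

Derivation:
After op 1 (move_right): buffer="bsluw" (len 5), cursors c1@2 c2@4 c3@5, authorship .....
After op 2 (insert('g')): buffer="bsglugwg" (len 8), cursors c1@3 c2@6 c3@8, authorship ..1..2.3
After op 3 (insert('w')): buffer="bsgwlugwwgw" (len 11), cursors c1@4 c2@8 c3@11, authorship ..11..22.33
After op 4 (insert('y')): buffer="bsgwylugwywgwy" (len 14), cursors c1@5 c2@10 c3@14, authorship ..111..222.333
After op 5 (move_left): buffer="bsgwylugwywgwy" (len 14), cursors c1@4 c2@9 c3@13, authorship ..111..222.333
After op 6 (insert('x')): buffer="bsgwxylugwxywgwxy" (len 17), cursors c1@5 c2@11 c3@16, authorship ..1111..2222.3333
Authorship (.=original, N=cursor N): . . 1 1 1 1 . . 2 2 2 2 . 3 3 3 3
Index 13: author = 3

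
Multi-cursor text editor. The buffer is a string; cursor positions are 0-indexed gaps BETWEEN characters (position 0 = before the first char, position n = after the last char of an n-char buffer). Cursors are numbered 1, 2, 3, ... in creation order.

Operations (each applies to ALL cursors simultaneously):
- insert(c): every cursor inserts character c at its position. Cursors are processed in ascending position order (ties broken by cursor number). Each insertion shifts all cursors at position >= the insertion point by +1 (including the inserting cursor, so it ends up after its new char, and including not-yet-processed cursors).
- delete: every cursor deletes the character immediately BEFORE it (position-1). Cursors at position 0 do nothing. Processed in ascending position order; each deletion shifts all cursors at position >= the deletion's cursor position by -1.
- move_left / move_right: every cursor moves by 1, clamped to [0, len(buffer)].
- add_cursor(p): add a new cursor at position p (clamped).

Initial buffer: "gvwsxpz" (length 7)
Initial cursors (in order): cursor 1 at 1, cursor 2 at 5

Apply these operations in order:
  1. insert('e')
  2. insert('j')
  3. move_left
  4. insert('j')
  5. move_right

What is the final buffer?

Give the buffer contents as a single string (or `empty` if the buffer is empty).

After op 1 (insert('e')): buffer="gevwsxepz" (len 9), cursors c1@2 c2@7, authorship .1....2..
After op 2 (insert('j')): buffer="gejvwsxejpz" (len 11), cursors c1@3 c2@9, authorship .11....22..
After op 3 (move_left): buffer="gejvwsxejpz" (len 11), cursors c1@2 c2@8, authorship .11....22..
After op 4 (insert('j')): buffer="gejjvwsxejjpz" (len 13), cursors c1@3 c2@10, authorship .111....222..
After op 5 (move_right): buffer="gejjvwsxejjpz" (len 13), cursors c1@4 c2@11, authorship .111....222..

Answer: gejjvwsxejjpz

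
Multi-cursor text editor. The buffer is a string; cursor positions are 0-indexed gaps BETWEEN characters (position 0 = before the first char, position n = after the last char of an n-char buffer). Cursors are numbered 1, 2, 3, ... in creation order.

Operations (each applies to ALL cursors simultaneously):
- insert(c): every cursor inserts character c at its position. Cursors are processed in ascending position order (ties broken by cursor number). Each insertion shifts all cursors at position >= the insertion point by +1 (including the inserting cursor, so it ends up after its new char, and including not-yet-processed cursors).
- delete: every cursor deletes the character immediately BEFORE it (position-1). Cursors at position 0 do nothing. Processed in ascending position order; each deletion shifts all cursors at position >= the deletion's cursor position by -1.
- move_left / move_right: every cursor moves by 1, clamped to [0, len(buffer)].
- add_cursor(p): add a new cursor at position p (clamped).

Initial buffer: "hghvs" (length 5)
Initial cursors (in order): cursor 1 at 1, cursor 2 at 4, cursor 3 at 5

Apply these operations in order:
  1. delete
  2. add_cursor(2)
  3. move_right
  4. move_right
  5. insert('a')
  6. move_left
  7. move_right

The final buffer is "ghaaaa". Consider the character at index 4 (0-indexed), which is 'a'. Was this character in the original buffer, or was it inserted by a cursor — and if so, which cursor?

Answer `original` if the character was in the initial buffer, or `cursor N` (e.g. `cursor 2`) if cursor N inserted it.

Answer: cursor 3

Derivation:
After op 1 (delete): buffer="gh" (len 2), cursors c1@0 c2@2 c3@2, authorship ..
After op 2 (add_cursor(2)): buffer="gh" (len 2), cursors c1@0 c2@2 c3@2 c4@2, authorship ..
After op 3 (move_right): buffer="gh" (len 2), cursors c1@1 c2@2 c3@2 c4@2, authorship ..
After op 4 (move_right): buffer="gh" (len 2), cursors c1@2 c2@2 c3@2 c4@2, authorship ..
After op 5 (insert('a')): buffer="ghaaaa" (len 6), cursors c1@6 c2@6 c3@6 c4@6, authorship ..1234
After op 6 (move_left): buffer="ghaaaa" (len 6), cursors c1@5 c2@5 c3@5 c4@5, authorship ..1234
After op 7 (move_right): buffer="ghaaaa" (len 6), cursors c1@6 c2@6 c3@6 c4@6, authorship ..1234
Authorship (.=original, N=cursor N): . . 1 2 3 4
Index 4: author = 3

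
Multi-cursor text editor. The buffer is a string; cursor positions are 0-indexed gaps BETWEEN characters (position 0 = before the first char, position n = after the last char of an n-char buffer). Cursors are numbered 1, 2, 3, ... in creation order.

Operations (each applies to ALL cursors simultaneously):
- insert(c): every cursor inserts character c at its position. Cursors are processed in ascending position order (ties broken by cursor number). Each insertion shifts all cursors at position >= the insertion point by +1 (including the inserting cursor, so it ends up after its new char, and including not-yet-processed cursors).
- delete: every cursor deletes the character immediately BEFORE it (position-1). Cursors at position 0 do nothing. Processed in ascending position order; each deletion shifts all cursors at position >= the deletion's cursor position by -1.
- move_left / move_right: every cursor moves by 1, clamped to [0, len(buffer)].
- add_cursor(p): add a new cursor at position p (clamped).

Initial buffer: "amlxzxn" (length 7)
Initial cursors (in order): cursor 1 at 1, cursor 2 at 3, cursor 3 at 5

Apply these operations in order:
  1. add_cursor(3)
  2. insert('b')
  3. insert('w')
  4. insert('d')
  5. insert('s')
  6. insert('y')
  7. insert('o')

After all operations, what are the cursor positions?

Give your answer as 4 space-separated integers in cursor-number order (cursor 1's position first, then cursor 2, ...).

After op 1 (add_cursor(3)): buffer="amlxzxn" (len 7), cursors c1@1 c2@3 c4@3 c3@5, authorship .......
After op 2 (insert('b')): buffer="abmlbbxzbxn" (len 11), cursors c1@2 c2@6 c4@6 c3@9, authorship .1..24..3..
After op 3 (insert('w')): buffer="abwmlbbwwxzbwxn" (len 15), cursors c1@3 c2@9 c4@9 c3@13, authorship .11..2424..33..
After op 4 (insert('d')): buffer="abwdmlbbwwddxzbwdxn" (len 19), cursors c1@4 c2@12 c4@12 c3@17, authorship .111..242424..333..
After op 5 (insert('s')): buffer="abwdsmlbbwwddssxzbwdsxn" (len 23), cursors c1@5 c2@15 c4@15 c3@21, authorship .1111..24242424..3333..
After op 6 (insert('y')): buffer="abwdsymlbbwwddssyyxzbwdsyxn" (len 27), cursors c1@6 c2@18 c4@18 c3@25, authorship .11111..2424242424..33333..
After op 7 (insert('o')): buffer="abwdsyomlbbwwddssyyooxzbwdsyoxn" (len 31), cursors c1@7 c2@21 c4@21 c3@29, authorship .111111..242424242424..333333..

Answer: 7 21 29 21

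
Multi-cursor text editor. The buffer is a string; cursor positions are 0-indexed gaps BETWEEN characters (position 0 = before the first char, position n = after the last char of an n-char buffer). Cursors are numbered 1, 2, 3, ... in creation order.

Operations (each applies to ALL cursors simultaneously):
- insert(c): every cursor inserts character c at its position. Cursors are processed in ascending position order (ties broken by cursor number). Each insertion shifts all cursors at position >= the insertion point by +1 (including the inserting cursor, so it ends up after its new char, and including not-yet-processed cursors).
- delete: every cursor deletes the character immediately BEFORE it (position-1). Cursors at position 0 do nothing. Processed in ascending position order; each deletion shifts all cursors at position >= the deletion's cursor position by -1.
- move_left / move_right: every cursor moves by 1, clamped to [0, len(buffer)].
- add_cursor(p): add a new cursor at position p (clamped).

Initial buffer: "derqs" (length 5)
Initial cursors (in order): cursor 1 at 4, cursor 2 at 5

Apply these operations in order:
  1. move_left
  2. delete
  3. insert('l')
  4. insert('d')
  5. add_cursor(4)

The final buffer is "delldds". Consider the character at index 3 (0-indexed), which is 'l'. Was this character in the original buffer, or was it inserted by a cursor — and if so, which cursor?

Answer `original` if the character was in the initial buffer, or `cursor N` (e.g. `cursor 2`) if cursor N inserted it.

After op 1 (move_left): buffer="derqs" (len 5), cursors c1@3 c2@4, authorship .....
After op 2 (delete): buffer="des" (len 3), cursors c1@2 c2@2, authorship ...
After op 3 (insert('l')): buffer="dells" (len 5), cursors c1@4 c2@4, authorship ..12.
After op 4 (insert('d')): buffer="delldds" (len 7), cursors c1@6 c2@6, authorship ..1212.
After op 5 (add_cursor(4)): buffer="delldds" (len 7), cursors c3@4 c1@6 c2@6, authorship ..1212.
Authorship (.=original, N=cursor N): . . 1 2 1 2 .
Index 3: author = 2

Answer: cursor 2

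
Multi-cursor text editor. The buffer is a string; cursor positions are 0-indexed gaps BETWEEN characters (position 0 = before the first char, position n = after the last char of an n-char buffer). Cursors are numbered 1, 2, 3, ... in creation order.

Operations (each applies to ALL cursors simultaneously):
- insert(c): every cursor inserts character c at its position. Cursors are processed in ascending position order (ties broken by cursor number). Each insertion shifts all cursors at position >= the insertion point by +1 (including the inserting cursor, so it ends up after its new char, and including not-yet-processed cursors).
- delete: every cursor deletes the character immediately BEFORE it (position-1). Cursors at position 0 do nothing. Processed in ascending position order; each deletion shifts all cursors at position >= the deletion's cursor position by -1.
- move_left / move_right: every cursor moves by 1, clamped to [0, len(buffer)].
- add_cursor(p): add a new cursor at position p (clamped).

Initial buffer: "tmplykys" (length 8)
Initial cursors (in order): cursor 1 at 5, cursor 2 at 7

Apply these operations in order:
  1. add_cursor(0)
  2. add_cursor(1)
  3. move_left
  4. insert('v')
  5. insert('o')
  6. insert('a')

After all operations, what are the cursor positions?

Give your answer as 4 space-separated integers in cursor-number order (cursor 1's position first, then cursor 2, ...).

After op 1 (add_cursor(0)): buffer="tmplykys" (len 8), cursors c3@0 c1@5 c2@7, authorship ........
After op 2 (add_cursor(1)): buffer="tmplykys" (len 8), cursors c3@0 c4@1 c1@5 c2@7, authorship ........
After op 3 (move_left): buffer="tmplykys" (len 8), cursors c3@0 c4@0 c1@4 c2@6, authorship ........
After op 4 (insert('v')): buffer="vvtmplvykvys" (len 12), cursors c3@2 c4@2 c1@7 c2@10, authorship 34....1..2..
After op 5 (insert('o')): buffer="vvootmplvoykvoys" (len 16), cursors c3@4 c4@4 c1@10 c2@14, authorship 3434....11..22..
After op 6 (insert('a')): buffer="vvooaatmplvoaykvoays" (len 20), cursors c3@6 c4@6 c1@13 c2@18, authorship 343434....111..222..

Answer: 13 18 6 6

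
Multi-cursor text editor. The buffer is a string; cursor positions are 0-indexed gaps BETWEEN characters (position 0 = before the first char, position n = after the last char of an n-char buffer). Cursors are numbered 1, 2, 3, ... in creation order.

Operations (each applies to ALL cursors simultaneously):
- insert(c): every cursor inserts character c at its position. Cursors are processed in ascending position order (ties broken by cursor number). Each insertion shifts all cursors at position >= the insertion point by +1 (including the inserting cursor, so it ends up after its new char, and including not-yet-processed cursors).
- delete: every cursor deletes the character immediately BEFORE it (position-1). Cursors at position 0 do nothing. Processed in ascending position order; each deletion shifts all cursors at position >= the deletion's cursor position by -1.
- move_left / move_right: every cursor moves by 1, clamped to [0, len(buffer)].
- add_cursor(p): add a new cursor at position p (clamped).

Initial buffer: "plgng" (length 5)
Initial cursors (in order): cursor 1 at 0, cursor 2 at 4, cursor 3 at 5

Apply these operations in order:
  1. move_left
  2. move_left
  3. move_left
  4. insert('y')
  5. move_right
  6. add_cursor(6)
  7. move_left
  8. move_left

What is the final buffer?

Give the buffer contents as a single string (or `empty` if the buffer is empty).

After op 1 (move_left): buffer="plgng" (len 5), cursors c1@0 c2@3 c3@4, authorship .....
After op 2 (move_left): buffer="plgng" (len 5), cursors c1@0 c2@2 c3@3, authorship .....
After op 3 (move_left): buffer="plgng" (len 5), cursors c1@0 c2@1 c3@2, authorship .....
After op 4 (insert('y')): buffer="ypylygng" (len 8), cursors c1@1 c2@3 c3@5, authorship 1.2.3...
After op 5 (move_right): buffer="ypylygng" (len 8), cursors c1@2 c2@4 c3@6, authorship 1.2.3...
After op 6 (add_cursor(6)): buffer="ypylygng" (len 8), cursors c1@2 c2@4 c3@6 c4@6, authorship 1.2.3...
After op 7 (move_left): buffer="ypylygng" (len 8), cursors c1@1 c2@3 c3@5 c4@5, authorship 1.2.3...
After op 8 (move_left): buffer="ypylygng" (len 8), cursors c1@0 c2@2 c3@4 c4@4, authorship 1.2.3...

Answer: ypylygng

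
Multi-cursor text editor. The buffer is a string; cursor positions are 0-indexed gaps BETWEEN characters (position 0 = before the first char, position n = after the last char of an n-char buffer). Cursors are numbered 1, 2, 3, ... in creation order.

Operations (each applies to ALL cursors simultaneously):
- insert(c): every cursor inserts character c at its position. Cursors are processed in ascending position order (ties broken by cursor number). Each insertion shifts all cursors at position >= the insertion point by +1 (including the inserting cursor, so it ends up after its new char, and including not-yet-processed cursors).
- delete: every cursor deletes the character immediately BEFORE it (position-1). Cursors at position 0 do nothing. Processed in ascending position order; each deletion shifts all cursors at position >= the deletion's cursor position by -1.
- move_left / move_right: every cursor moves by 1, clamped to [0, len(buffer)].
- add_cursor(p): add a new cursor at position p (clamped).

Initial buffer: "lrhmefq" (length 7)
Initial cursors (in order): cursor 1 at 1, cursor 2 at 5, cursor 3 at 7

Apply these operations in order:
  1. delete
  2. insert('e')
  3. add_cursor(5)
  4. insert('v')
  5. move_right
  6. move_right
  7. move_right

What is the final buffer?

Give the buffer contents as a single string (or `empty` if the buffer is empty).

After op 1 (delete): buffer="rhmf" (len 4), cursors c1@0 c2@3 c3@4, authorship ....
After op 2 (insert('e')): buffer="erhmefe" (len 7), cursors c1@1 c2@5 c3@7, authorship 1...2.3
After op 3 (add_cursor(5)): buffer="erhmefe" (len 7), cursors c1@1 c2@5 c4@5 c3@7, authorship 1...2.3
After op 4 (insert('v')): buffer="evrhmevvfev" (len 11), cursors c1@2 c2@8 c4@8 c3@11, authorship 11...224.33
After op 5 (move_right): buffer="evrhmevvfev" (len 11), cursors c1@3 c2@9 c4@9 c3@11, authorship 11...224.33
After op 6 (move_right): buffer="evrhmevvfev" (len 11), cursors c1@4 c2@10 c4@10 c3@11, authorship 11...224.33
After op 7 (move_right): buffer="evrhmevvfev" (len 11), cursors c1@5 c2@11 c3@11 c4@11, authorship 11...224.33

Answer: evrhmevvfev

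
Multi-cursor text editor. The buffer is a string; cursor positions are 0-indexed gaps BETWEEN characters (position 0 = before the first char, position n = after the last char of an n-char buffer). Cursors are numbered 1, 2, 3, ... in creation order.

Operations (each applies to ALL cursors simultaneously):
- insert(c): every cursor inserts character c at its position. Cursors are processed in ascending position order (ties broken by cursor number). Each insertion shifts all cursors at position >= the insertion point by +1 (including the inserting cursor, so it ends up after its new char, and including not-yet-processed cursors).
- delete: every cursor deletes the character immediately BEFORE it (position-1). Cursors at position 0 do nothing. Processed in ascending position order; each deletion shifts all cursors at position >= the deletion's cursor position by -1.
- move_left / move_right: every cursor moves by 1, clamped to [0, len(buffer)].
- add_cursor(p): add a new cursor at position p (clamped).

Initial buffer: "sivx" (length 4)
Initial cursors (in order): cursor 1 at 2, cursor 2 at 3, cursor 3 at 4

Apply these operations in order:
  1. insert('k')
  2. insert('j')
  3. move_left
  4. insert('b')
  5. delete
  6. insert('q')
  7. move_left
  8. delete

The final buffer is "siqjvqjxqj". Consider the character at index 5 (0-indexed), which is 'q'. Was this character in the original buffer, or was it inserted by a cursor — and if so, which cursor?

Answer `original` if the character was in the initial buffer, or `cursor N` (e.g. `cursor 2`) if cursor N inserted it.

After op 1 (insert('k')): buffer="sikvkxk" (len 7), cursors c1@3 c2@5 c3@7, authorship ..1.2.3
After op 2 (insert('j')): buffer="sikjvkjxkj" (len 10), cursors c1@4 c2@7 c3@10, authorship ..11.22.33
After op 3 (move_left): buffer="sikjvkjxkj" (len 10), cursors c1@3 c2@6 c3@9, authorship ..11.22.33
After op 4 (insert('b')): buffer="sikbjvkbjxkbj" (len 13), cursors c1@4 c2@8 c3@12, authorship ..111.222.333
After op 5 (delete): buffer="sikjvkjxkj" (len 10), cursors c1@3 c2@6 c3@9, authorship ..11.22.33
After op 6 (insert('q')): buffer="sikqjvkqjxkqj" (len 13), cursors c1@4 c2@8 c3@12, authorship ..111.222.333
After op 7 (move_left): buffer="sikqjvkqjxkqj" (len 13), cursors c1@3 c2@7 c3@11, authorship ..111.222.333
After op 8 (delete): buffer="siqjvqjxqj" (len 10), cursors c1@2 c2@5 c3@8, authorship ..11.22.33
Authorship (.=original, N=cursor N): . . 1 1 . 2 2 . 3 3
Index 5: author = 2

Answer: cursor 2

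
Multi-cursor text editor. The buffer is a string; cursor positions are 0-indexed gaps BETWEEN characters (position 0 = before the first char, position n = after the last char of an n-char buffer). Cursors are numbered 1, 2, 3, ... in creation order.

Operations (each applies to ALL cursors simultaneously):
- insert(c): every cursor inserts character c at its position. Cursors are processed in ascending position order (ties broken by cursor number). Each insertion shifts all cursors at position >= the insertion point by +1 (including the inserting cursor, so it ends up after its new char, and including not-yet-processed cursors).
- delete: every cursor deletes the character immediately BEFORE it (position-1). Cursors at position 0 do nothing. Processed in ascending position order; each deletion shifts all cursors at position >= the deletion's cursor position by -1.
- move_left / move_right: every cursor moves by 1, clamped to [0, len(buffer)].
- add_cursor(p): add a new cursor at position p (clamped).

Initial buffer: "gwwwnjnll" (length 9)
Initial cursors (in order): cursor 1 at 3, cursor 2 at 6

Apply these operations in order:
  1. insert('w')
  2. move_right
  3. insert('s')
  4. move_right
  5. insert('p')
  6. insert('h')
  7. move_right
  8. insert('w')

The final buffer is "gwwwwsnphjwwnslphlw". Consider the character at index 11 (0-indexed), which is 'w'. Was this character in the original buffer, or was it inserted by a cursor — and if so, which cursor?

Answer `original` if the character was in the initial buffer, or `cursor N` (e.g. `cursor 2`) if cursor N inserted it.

After op 1 (insert('w')): buffer="gwwwwnjwnll" (len 11), cursors c1@4 c2@8, authorship ...1...2...
After op 2 (move_right): buffer="gwwwwnjwnll" (len 11), cursors c1@5 c2@9, authorship ...1...2...
After op 3 (insert('s')): buffer="gwwwwsnjwnsll" (len 13), cursors c1@6 c2@11, authorship ...1.1..2.2..
After op 4 (move_right): buffer="gwwwwsnjwnsll" (len 13), cursors c1@7 c2@12, authorship ...1.1..2.2..
After op 5 (insert('p')): buffer="gwwwwsnpjwnslpl" (len 15), cursors c1@8 c2@14, authorship ...1.1.1.2.2.2.
After op 6 (insert('h')): buffer="gwwwwsnphjwnslphl" (len 17), cursors c1@9 c2@16, authorship ...1.1.11.2.2.22.
After op 7 (move_right): buffer="gwwwwsnphjwnslphl" (len 17), cursors c1@10 c2@17, authorship ...1.1.11.2.2.22.
After op 8 (insert('w')): buffer="gwwwwsnphjwwnslphlw" (len 19), cursors c1@11 c2@19, authorship ...1.1.11.12.2.22.2
Authorship (.=original, N=cursor N): . . . 1 . 1 . 1 1 . 1 2 . 2 . 2 2 . 2
Index 11: author = 2

Answer: cursor 2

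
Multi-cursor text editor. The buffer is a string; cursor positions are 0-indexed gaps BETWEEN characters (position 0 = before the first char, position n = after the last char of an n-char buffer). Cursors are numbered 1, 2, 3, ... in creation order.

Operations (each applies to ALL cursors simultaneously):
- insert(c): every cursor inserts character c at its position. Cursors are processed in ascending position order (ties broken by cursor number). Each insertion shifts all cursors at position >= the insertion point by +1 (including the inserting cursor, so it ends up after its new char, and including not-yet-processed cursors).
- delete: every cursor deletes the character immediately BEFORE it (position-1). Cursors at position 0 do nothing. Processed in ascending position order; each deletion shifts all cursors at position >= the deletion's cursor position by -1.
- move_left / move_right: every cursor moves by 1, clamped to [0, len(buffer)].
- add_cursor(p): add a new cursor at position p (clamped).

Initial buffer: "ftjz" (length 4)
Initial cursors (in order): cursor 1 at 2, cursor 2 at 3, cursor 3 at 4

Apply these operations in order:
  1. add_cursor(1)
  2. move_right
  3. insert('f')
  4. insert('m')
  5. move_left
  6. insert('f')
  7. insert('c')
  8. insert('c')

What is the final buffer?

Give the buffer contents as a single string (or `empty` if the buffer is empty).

Answer: ftffccmjffccmzffmffccccm

Derivation:
After op 1 (add_cursor(1)): buffer="ftjz" (len 4), cursors c4@1 c1@2 c2@3 c3@4, authorship ....
After op 2 (move_right): buffer="ftjz" (len 4), cursors c4@2 c1@3 c2@4 c3@4, authorship ....
After op 3 (insert('f')): buffer="ftfjfzff" (len 8), cursors c4@3 c1@5 c2@8 c3@8, authorship ..4.1.23
After op 4 (insert('m')): buffer="ftfmjfmzffmm" (len 12), cursors c4@4 c1@7 c2@12 c3@12, authorship ..44.11.2323
After op 5 (move_left): buffer="ftfmjfmzffmm" (len 12), cursors c4@3 c1@6 c2@11 c3@11, authorship ..44.11.2323
After op 6 (insert('f')): buffer="ftffmjffmzffmffm" (len 16), cursors c4@4 c1@8 c2@15 c3@15, authorship ..444.111.232233
After op 7 (insert('c')): buffer="ftffcmjffcmzffmffccm" (len 20), cursors c4@5 c1@10 c2@19 c3@19, authorship ..4444.1111.23223233
After op 8 (insert('c')): buffer="ftffccmjffccmzffmffccccm" (len 24), cursors c4@6 c1@12 c2@23 c3@23, authorship ..44444.11111.2322323233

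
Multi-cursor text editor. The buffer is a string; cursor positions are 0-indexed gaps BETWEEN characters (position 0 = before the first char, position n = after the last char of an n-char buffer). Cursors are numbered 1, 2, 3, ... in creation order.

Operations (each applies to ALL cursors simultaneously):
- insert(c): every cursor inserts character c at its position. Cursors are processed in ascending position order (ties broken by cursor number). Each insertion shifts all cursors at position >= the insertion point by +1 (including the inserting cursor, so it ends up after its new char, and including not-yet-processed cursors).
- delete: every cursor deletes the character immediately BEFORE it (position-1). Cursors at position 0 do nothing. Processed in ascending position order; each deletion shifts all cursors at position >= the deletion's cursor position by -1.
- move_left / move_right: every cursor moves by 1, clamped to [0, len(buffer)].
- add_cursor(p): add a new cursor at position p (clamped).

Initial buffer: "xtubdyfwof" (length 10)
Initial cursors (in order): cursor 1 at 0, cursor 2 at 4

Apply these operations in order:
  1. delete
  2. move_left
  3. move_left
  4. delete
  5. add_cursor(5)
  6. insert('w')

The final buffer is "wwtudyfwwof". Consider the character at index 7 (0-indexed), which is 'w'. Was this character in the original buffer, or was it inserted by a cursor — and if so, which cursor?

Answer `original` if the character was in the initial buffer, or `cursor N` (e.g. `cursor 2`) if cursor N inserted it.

After op 1 (delete): buffer="xtudyfwof" (len 9), cursors c1@0 c2@3, authorship .........
After op 2 (move_left): buffer="xtudyfwof" (len 9), cursors c1@0 c2@2, authorship .........
After op 3 (move_left): buffer="xtudyfwof" (len 9), cursors c1@0 c2@1, authorship .........
After op 4 (delete): buffer="tudyfwof" (len 8), cursors c1@0 c2@0, authorship ........
After op 5 (add_cursor(5)): buffer="tudyfwof" (len 8), cursors c1@0 c2@0 c3@5, authorship ........
After op 6 (insert('w')): buffer="wwtudyfwwof" (len 11), cursors c1@2 c2@2 c3@8, authorship 12.....3...
Authorship (.=original, N=cursor N): 1 2 . . . . . 3 . . .
Index 7: author = 3

Answer: cursor 3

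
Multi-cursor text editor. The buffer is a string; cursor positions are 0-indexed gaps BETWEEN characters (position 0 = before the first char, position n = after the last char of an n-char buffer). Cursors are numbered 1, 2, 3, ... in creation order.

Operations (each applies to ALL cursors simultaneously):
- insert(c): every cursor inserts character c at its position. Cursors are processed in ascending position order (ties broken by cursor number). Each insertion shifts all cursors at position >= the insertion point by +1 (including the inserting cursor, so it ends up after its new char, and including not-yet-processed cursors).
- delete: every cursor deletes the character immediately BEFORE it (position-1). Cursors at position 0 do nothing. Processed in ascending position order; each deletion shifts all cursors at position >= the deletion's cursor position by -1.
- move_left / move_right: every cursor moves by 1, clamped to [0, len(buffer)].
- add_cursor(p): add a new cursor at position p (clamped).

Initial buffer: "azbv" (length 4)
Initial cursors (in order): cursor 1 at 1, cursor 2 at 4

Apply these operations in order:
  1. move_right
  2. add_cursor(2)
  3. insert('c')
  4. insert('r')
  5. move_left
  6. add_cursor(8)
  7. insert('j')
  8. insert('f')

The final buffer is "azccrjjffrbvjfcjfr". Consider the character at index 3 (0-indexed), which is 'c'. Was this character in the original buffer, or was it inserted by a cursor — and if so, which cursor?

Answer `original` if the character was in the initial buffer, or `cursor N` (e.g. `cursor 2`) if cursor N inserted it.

After op 1 (move_right): buffer="azbv" (len 4), cursors c1@2 c2@4, authorship ....
After op 2 (add_cursor(2)): buffer="azbv" (len 4), cursors c1@2 c3@2 c2@4, authorship ....
After op 3 (insert('c')): buffer="azccbvc" (len 7), cursors c1@4 c3@4 c2@7, authorship ..13..2
After op 4 (insert('r')): buffer="azccrrbvcr" (len 10), cursors c1@6 c3@6 c2@10, authorship ..1313..22
After op 5 (move_left): buffer="azccrrbvcr" (len 10), cursors c1@5 c3@5 c2@9, authorship ..1313..22
After op 6 (add_cursor(8)): buffer="azccrrbvcr" (len 10), cursors c1@5 c3@5 c4@8 c2@9, authorship ..1313..22
After op 7 (insert('j')): buffer="azccrjjrbvjcjr" (len 14), cursors c1@7 c3@7 c4@11 c2@13, authorship ..131133..4222
After op 8 (insert('f')): buffer="azccrjjffrbvjfcjfr" (len 18), cursors c1@9 c3@9 c4@14 c2@17, authorship ..13113133..442222
Authorship (.=original, N=cursor N): . . 1 3 1 1 3 1 3 3 . . 4 4 2 2 2 2
Index 3: author = 3

Answer: cursor 3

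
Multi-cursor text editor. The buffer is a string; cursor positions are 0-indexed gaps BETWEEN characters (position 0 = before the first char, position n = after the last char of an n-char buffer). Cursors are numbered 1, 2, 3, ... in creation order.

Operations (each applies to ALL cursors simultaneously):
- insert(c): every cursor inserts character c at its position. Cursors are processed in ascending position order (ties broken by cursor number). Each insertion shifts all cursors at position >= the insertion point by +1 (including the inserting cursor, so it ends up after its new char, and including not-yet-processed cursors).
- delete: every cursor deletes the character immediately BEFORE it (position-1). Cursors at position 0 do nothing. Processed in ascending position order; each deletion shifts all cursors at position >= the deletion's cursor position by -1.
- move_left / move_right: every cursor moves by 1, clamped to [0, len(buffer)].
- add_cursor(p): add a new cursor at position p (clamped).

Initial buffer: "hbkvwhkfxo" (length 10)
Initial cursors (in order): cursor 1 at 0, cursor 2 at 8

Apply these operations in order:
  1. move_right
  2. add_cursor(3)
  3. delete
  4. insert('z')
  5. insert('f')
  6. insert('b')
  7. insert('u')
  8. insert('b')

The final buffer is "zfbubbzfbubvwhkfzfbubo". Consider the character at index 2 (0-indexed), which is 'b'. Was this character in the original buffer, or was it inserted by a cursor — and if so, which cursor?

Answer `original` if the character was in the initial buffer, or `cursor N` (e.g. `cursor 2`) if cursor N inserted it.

After op 1 (move_right): buffer="hbkvwhkfxo" (len 10), cursors c1@1 c2@9, authorship ..........
After op 2 (add_cursor(3)): buffer="hbkvwhkfxo" (len 10), cursors c1@1 c3@3 c2@9, authorship ..........
After op 3 (delete): buffer="bvwhkfo" (len 7), cursors c1@0 c3@1 c2@6, authorship .......
After op 4 (insert('z')): buffer="zbzvwhkfzo" (len 10), cursors c1@1 c3@3 c2@9, authorship 1.3.....2.
After op 5 (insert('f')): buffer="zfbzfvwhkfzfo" (len 13), cursors c1@2 c3@5 c2@12, authorship 11.33.....22.
After op 6 (insert('b')): buffer="zfbbzfbvwhkfzfbo" (len 16), cursors c1@3 c3@7 c2@15, authorship 111.333.....222.
After op 7 (insert('u')): buffer="zfbubzfbuvwhkfzfbuo" (len 19), cursors c1@4 c3@9 c2@18, authorship 1111.3333.....2222.
After op 8 (insert('b')): buffer="zfbubbzfbubvwhkfzfbubo" (len 22), cursors c1@5 c3@11 c2@21, authorship 11111.33333.....22222.
Authorship (.=original, N=cursor N): 1 1 1 1 1 . 3 3 3 3 3 . . . . . 2 2 2 2 2 .
Index 2: author = 1

Answer: cursor 1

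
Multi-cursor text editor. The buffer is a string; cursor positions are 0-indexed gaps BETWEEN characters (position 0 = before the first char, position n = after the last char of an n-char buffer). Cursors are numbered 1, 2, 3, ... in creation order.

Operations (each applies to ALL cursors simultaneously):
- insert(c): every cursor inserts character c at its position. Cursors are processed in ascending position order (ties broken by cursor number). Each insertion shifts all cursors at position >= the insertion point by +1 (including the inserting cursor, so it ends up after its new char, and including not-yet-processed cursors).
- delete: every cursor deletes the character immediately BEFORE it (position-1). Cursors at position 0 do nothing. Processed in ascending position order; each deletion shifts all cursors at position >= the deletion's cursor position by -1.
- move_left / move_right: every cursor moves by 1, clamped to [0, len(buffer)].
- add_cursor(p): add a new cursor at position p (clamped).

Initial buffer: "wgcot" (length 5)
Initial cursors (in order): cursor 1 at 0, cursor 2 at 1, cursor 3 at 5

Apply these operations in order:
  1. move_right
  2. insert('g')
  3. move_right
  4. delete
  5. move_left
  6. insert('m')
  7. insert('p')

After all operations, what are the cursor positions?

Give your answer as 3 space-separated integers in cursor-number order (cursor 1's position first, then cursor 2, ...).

After op 1 (move_right): buffer="wgcot" (len 5), cursors c1@1 c2@2 c3@5, authorship .....
After op 2 (insert('g')): buffer="wgggcotg" (len 8), cursors c1@2 c2@4 c3@8, authorship .1.2...3
After op 3 (move_right): buffer="wgggcotg" (len 8), cursors c1@3 c2@5 c3@8, authorship .1.2...3
After op 4 (delete): buffer="wggot" (len 5), cursors c1@2 c2@3 c3@5, authorship .12..
After op 5 (move_left): buffer="wggot" (len 5), cursors c1@1 c2@2 c3@4, authorship .12..
After op 6 (insert('m')): buffer="wmgmgomt" (len 8), cursors c1@2 c2@4 c3@7, authorship .1122.3.
After op 7 (insert('p')): buffer="wmpgmpgompt" (len 11), cursors c1@3 c2@6 c3@10, authorship .111222.33.

Answer: 3 6 10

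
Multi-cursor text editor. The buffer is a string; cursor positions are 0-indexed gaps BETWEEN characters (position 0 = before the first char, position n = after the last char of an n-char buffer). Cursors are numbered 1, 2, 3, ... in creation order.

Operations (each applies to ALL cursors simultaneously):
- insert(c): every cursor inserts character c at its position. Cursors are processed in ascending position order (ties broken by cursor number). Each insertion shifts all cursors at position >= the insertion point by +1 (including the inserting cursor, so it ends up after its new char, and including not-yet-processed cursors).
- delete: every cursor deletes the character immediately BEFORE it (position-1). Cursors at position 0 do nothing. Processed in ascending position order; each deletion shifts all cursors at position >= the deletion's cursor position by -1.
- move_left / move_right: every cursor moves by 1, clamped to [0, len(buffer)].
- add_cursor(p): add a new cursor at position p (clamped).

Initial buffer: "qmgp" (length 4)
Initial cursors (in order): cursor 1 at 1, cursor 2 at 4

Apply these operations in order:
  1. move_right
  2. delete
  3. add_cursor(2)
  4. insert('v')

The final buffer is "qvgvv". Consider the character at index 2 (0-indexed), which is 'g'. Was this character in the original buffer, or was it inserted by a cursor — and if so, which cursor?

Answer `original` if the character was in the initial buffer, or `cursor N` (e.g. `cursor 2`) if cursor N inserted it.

After op 1 (move_right): buffer="qmgp" (len 4), cursors c1@2 c2@4, authorship ....
After op 2 (delete): buffer="qg" (len 2), cursors c1@1 c2@2, authorship ..
After op 3 (add_cursor(2)): buffer="qg" (len 2), cursors c1@1 c2@2 c3@2, authorship ..
After op 4 (insert('v')): buffer="qvgvv" (len 5), cursors c1@2 c2@5 c3@5, authorship .1.23
Authorship (.=original, N=cursor N): . 1 . 2 3
Index 2: author = original

Answer: original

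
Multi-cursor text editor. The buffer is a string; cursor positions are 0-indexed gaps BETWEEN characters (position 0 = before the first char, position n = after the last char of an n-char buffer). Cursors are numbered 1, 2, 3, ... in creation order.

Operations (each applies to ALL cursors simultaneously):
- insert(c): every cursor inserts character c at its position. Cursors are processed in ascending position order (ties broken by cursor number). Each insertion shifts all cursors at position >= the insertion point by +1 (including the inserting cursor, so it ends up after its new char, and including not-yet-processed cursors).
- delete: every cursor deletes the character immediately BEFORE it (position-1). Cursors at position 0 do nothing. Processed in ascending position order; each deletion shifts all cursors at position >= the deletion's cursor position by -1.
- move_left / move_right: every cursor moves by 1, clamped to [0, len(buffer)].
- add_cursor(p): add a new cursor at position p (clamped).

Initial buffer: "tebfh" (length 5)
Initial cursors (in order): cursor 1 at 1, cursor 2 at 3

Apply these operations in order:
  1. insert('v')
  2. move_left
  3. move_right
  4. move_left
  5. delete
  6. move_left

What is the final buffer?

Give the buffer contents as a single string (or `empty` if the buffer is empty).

After op 1 (insert('v')): buffer="tvebvfh" (len 7), cursors c1@2 c2@5, authorship .1..2..
After op 2 (move_left): buffer="tvebvfh" (len 7), cursors c1@1 c2@4, authorship .1..2..
After op 3 (move_right): buffer="tvebvfh" (len 7), cursors c1@2 c2@5, authorship .1..2..
After op 4 (move_left): buffer="tvebvfh" (len 7), cursors c1@1 c2@4, authorship .1..2..
After op 5 (delete): buffer="vevfh" (len 5), cursors c1@0 c2@2, authorship 1.2..
After op 6 (move_left): buffer="vevfh" (len 5), cursors c1@0 c2@1, authorship 1.2..

Answer: vevfh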